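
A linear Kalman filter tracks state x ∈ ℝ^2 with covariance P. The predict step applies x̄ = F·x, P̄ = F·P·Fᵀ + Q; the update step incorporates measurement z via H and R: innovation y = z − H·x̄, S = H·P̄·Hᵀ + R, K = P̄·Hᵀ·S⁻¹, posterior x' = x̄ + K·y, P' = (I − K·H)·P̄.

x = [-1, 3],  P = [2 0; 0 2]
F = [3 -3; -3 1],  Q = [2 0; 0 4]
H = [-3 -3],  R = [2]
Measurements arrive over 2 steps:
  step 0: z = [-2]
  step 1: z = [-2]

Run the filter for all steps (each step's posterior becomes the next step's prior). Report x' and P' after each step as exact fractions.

step 0: x' = [-87/16, 6], P' = [775/32 -24; -24 24]
step 1: x' = [597/368, -1809/1840], P' = [33305/736 -32841/736; -32841/736 162701/3680]

step 0: x̄ = F·x = [-12, 6]
step 0: P̄ = F·P·Fᵀ + Q = [38 -24; -24 24]
step 0: y = z − H·x̄ = [-20]
step 0: S = H·P̄·Hᵀ + R = [128]
step 0: K = P̄·Hᵀ·S⁻¹ = [-21/64; 0]
step 0: x' = x̄ + K·y = [-87/16, 6]
step 0: P' = (I − K·H)·P̄ = [775/32 -24; -24 24]
step 1: x̄ = F·x = [-549/16, 357/16]
step 1: P̄ = F·P·Fᵀ + Q = [27775/32 -18495/32; -18495/32 12479/32]
step 1: y = z − H·x̄ = [-38]
step 1: S = H·P̄·Hᵀ + R = [920]
step 1: K = P̄·Hᵀ·S⁻¹ = [-87/92; 141/230]
step 1: x' = x̄ + K·y = [597/368, -1809/1840]
step 1: P' = (I − K·H)·P̄ = [33305/736 -32841/736; -32841/736 162701/3680]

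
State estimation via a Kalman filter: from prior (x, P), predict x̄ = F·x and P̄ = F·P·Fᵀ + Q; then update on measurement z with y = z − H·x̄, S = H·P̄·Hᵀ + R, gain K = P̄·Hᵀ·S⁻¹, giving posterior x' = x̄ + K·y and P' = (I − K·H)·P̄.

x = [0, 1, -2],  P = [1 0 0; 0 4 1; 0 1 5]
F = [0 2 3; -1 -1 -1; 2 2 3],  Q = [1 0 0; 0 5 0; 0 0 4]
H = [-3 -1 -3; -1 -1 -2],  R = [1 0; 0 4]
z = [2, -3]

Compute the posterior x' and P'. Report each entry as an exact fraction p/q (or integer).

x' = [-30333/18365, 21424/18365, 2486/3673]
P' = [28179/18365 3203/18365 -5455/3673; 3203/18365 101731/18365 -7721/3673; -5455/3673 -7721/3673 8130/3673]

x̄ = F·x = [-4, 1, -4]
P̄ = F·P·Fᵀ + Q = [74 -28 73; -28 17 -30; 73 -30 81]
y = z − H·x̄ = [-21, -14]
S = H·P̄·Hᵀ + R = [2379 1120; 1120 535]
K = P̄·Hᵀ·S⁻¹ = [-1183/3673 5792/18365; 895/3673 -6931/18365; -304/3673 -771/3673]
x' = x̄ + K·y = [-30333/18365, 21424/18365, 2486/3673]
P' = (I − K·H)·P̄ = [28179/18365 3203/18365 -5455/3673; 3203/18365 101731/18365 -7721/3673; -5455/3673 -7721/3673 8130/3673]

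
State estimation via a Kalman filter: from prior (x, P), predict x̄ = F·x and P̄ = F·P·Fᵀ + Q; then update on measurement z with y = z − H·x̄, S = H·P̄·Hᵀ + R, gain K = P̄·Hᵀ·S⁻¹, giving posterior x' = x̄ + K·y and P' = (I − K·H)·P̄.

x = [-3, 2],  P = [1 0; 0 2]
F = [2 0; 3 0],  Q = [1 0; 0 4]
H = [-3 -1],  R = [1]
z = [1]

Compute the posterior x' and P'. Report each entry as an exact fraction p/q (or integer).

x̄ = F·x = [-6, -9]
P̄ = F·P·Fᵀ + Q = [5 6; 6 13]
y = z − H·x̄ = [-26]
S = H·P̄·Hᵀ + R = [95]
K = P̄·Hᵀ·S⁻¹ = [-21/95; -31/95]
x' = x̄ + K·y = [-24/95, -49/95]
P' = (I − K·H)·P̄ = [34/95 -81/95; -81/95 274/95]

x' = [-24/95, -49/95]
P' = [34/95 -81/95; -81/95 274/95]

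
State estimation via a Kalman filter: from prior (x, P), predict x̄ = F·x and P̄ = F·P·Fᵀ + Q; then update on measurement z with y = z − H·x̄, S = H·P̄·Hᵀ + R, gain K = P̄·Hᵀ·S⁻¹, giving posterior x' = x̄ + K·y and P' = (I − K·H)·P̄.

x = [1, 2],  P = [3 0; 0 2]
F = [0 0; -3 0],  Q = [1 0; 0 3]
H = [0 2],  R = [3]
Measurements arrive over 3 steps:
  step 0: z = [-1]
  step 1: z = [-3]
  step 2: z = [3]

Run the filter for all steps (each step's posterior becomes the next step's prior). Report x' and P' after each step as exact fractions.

step 0: x' = [0, -23/41], P' = [1 0; 0 30/41]
step 1: x' = [0, -24/17], P' = [1 0; 0 12/17]
step 2: x' = [0, 24/17], P' = [1 0; 0 12/17]

step 0: x̄ = F·x = [0, -3]
step 0: P̄ = F·P·Fᵀ + Q = [1 0; 0 30]
step 0: y = z − H·x̄ = [5]
step 0: S = H·P̄·Hᵀ + R = [123]
step 0: K = P̄·Hᵀ·S⁻¹ = [0; 20/41]
step 0: x' = x̄ + K·y = [0, -23/41]
step 0: P' = (I − K·H)·P̄ = [1 0; 0 30/41]
step 1: x̄ = F·x = [0, 0]
step 1: P̄ = F·P·Fᵀ + Q = [1 0; 0 12]
step 1: y = z − H·x̄ = [-3]
step 1: S = H·P̄·Hᵀ + R = [51]
step 1: K = P̄·Hᵀ·S⁻¹ = [0; 8/17]
step 1: x' = x̄ + K·y = [0, -24/17]
step 1: P' = (I − K·H)·P̄ = [1 0; 0 12/17]
step 2: x̄ = F·x = [0, 0]
step 2: P̄ = F·P·Fᵀ + Q = [1 0; 0 12]
step 2: y = z − H·x̄ = [3]
step 2: S = H·P̄·Hᵀ + R = [51]
step 2: K = P̄·Hᵀ·S⁻¹ = [0; 8/17]
step 2: x' = x̄ + K·y = [0, 24/17]
step 2: P' = (I − K·H)·P̄ = [1 0; 0 12/17]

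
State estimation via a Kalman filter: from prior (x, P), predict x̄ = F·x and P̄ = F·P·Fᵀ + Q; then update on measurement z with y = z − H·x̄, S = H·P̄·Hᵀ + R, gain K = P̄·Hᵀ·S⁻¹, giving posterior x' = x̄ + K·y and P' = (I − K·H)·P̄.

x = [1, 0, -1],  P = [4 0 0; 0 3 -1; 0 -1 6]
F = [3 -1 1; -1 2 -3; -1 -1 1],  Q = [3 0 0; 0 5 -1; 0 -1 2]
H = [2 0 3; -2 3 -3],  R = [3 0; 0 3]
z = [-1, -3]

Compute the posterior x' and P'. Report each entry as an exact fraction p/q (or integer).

x̄ = F·x = [2, 2, -2]
P̄ = F·P·Fᵀ + Q = [50 -41 -1; -41 87 -26; -1 -26 17]
y = z − H·x̄ = [1, -11]
S = H·P̄·Hᵀ + R = [344 -821; -821 2087]
K = P̄·Hᵀ·S⁻¹ = [7273/14629 1319/14629; 3907/14629 4488/14629; -668/14629 -1153/14629]
x' = x̄ + K·y = [22022/14629, -16203/14629, -17243/14629]
P' = (I − K·H)·P̄ = [316149/14629 8592/14629 -203493/14629; 8592/14629 8395/14629 -1821/14629; -203493/14629 -1821/14629 134994/14629]

x' = [22022/14629, -16203/14629, -17243/14629]
P' = [316149/14629 8592/14629 -203493/14629; 8592/14629 8395/14629 -1821/14629; -203493/14629 -1821/14629 134994/14629]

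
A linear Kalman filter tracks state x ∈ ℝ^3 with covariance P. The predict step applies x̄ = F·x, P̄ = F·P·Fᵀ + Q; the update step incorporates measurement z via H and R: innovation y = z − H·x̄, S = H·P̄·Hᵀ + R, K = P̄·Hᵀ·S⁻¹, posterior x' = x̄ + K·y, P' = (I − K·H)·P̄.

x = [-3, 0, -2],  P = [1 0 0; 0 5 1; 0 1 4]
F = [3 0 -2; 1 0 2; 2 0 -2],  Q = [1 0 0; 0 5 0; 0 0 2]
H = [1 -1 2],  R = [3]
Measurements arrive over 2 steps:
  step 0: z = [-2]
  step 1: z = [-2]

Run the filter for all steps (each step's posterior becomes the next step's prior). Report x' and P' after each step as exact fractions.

step 0: x̄ = F·x = [-5, -7, -2]
step 0: P̄ = F·P·Fᵀ + Q = [26 -13 22; -13 22 -14; 22 -14 22]
step 0: y = z − H·x̄ = [0]
step 0: S = H·P̄·Hᵀ + R = [309]
step 0: K = P̄·Hᵀ·S⁻¹ = [83/309; -21/103; 80/309]
step 0: x' = x̄ + K·y = [-5, -7, -2]
step 0: P' = (I − K·H)·P̄ = [1145/309 404/103 158/309; 404/103 943/103 238/103; 158/309 238/103 398/309]
step 1: x̄ = F·x = [-11, -9, -6]
step 1: P̄ = F·P·Fᵀ + Q = [10310/309 825/103 2294/103; 825/103 1638/103 338/103; 2294/103 338/103 1842/103]
step 1: y = z − H·x̄ = [12]
step 1: S = H·P̄·Hᵀ + R = [56777/309]
step 1: K = P̄·Hᵀ·S⁻¹ = [21599/56777; -411/56777; 16920/56777]
step 1: x' = x̄ + K·y = [-365359/56777, -515925/56777, -137622/56777]
step 1: P' = (I − K·H)·P̄ = [384641/56777 483496/56777 81826/56777; 483496/56777 902373/56777 208822/56777; 81826/56777 208822/56777 88878/56777]

step 0: x' = [-5, -7, -2], P' = [1145/309 404/103 158/309; 404/103 943/103 238/103; 158/309 238/103 398/309]
step 1: x' = [-365359/56777, -515925/56777, -137622/56777], P' = [384641/56777 483496/56777 81826/56777; 483496/56777 902373/56777 208822/56777; 81826/56777 208822/56777 88878/56777]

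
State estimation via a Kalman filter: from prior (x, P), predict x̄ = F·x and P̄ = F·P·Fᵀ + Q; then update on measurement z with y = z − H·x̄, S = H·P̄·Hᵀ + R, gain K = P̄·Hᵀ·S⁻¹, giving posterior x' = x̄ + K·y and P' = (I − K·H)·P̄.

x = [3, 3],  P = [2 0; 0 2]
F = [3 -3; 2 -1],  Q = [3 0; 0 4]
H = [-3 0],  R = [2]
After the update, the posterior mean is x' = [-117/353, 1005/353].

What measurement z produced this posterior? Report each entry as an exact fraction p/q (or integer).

z = [1]

x̄ = F·x = [0, 3]
P̄ = F·P·Fᵀ + Q = [39 18; 18 14]
S = H·P̄·Hᵀ + R = [353]
K = P̄·Hᵀ·S⁻¹ = [-117/353; -54/353]
x' − x̄ = [-117/353, -54/353] = K·y
y = (KᵀK)⁻¹·Kᵀ·(x' − x̄) = [1]
z = y + H·x̄ = [1] + [0] = [1]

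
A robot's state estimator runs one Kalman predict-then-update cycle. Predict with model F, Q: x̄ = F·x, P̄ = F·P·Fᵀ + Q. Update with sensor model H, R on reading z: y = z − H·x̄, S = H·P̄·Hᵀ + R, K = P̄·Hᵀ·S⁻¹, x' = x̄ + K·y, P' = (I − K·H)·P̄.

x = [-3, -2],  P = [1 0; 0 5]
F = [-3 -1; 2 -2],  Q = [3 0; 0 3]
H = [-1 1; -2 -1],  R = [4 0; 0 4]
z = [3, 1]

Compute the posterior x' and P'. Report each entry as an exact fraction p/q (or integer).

x' = [-2696/4591, 3969/4591]
P' = [3816/4591 -1708/4591; -1708/4591 9292/4591]

x̄ = F·x = [11, -2]
P̄ = F·P·Fᵀ + Q = [17 4; 4 27]
y = z − H·x̄ = [16, 21]
S = H·P̄·Hᵀ + R = [40 3; 3 115]
K = P̄·Hᵀ·S⁻¹ = [-1381/4591 -1481/4591; 2750/4591 -1469/4591]
x' = x̄ + K·y = [-2696/4591, 3969/4591]
P' = (I − K·H)·P̄ = [3816/4591 -1708/4591; -1708/4591 9292/4591]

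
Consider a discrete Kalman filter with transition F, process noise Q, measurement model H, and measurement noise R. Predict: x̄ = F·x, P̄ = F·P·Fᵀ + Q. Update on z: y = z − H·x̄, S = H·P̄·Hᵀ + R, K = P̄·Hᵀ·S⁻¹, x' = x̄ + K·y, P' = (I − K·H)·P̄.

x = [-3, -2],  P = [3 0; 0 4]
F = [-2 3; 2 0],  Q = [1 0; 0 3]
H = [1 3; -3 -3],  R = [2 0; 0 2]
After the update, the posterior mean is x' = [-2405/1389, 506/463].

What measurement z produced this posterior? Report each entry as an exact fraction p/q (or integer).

x̄ = F·x = [0, -6]
P̄ = F·P·Fᵀ + Q = [49 -12; -12 15]
S = H·P̄·Hᵀ + R = [114 -138; -138 362]
K = P̄·Hᵀ·S⁻¹ = [-2653/5556 -905/1852; 223/463 147/926]
x' − x̄ = [-2405/1389, 3284/463] = K·y
y = (KᵀK)⁻¹·Kᵀ·(x' − x̄) = [20, -16]
z = y + H·x̄ = [20, -16] + [-18, 18] = [2, 2]

z = [2, 2]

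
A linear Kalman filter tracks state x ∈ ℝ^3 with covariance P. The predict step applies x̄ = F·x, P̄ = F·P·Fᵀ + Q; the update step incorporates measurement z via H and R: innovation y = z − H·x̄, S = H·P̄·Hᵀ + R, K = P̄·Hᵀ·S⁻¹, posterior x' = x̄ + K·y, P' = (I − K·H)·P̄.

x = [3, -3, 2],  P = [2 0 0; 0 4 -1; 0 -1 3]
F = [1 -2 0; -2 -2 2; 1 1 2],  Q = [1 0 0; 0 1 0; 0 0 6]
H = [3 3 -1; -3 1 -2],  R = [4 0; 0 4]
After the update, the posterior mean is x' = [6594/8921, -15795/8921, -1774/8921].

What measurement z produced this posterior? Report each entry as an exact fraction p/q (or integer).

z = [-3, -3]

x̄ = F·x = [9, 4, 4]
P̄ = F·P·Fᵀ + Q = [19 16 -2; 16 45 2; -2 2 20]
S = H·P̄·Hᵀ + R = [888 -100; -100 172]
K = P̄·Hᵀ·S⁻¹ = [919/8921 -5539/35684; 1902/8921 2971/35684; -415/8921 -1901/8921]
x' − x̄ = [-73695/8921, -51479/8921, -37458/8921] = K·y
y = (KᵀK)⁻¹·Kᵀ·(x' − x̄) = [-38, 28]
z = y + H·x̄ = [-38, 28] + [35, -31] = [-3, -3]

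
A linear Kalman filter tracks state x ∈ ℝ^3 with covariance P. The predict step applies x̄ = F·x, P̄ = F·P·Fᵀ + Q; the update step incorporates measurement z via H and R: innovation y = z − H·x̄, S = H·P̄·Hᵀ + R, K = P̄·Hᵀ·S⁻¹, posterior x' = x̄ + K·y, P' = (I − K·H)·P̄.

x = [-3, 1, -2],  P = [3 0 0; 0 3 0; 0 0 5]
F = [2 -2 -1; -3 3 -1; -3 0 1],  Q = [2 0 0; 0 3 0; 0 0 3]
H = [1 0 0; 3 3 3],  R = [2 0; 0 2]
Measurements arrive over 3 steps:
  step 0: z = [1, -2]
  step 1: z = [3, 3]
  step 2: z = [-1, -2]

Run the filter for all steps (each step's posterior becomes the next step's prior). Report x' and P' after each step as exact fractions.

step 0: x̄ = F·x = [-6, 14, 7]
step 0: P̄ = F·P·Fᵀ + Q = [31 -31 -23; -31 62 22; -23 22 35]
step 0: y = z − H·x̄ = [7, -47]
step 0: S = H·P̄·Hᵀ + R = [33 -69; -69 578]
step 0: K = P̄·Hᵀ·S⁻¹ = [13157/14313 -46/4771; -6947/14313 1036/4771; -6256/14313 593/4771]
step 0: x' = x̄ + K·y = [12707/14313, 5677/14313, -27214/14313]
step 0: P' = (I − K·H)·P̄ = [26314/14313 -13894/14313 -12512/14313; -13894/14313 177877/14313 -161911/14313; -12512/14313 -161911/14313 175609/14313]
step 1: x̄ = F·x = [13758/4771, 6124/14313, -65335/14313]
step 1: P̄ = F·P·Fᵀ + Q = [178185/4771 -355622/4771 -51865/4771; -355622/4771 3202753/14313 -299470/14313; -51865/4771 -299470/14313 530446/14313]
step 1: y = z − H·x̄ = [555/4771, 32250/4771]
step 1: S = H·P̄·Hᵀ + R = [187727/4771 -687906/4771; -687906/4771 3681218/4771]
step 1: K = P̄·Hᵀ·S⁻¹ = [19149357/22830575 -687906/22830575; -4804007/22830575 20983137/45661150; -14574652/22830575 -4512093/45661150]
step 1: x' = x̄ + K·y = [12682707/4566115, 48076924/13698345, -72696496/13698345]
step 1: P' = (I − K·H)·P̄ = [38298714/22830575 -9608014/22830575 -29149304/22830575; -9608014/22830575 4273643509/136983450 -4174029151/136983450; -29149304/22830575 -4174029151/136983450 4339900789/136983450]
step 2: x̄ = F·x = [10527778/2739669, 20556581/2739669, -186840859/13698345]
step 2: P̄ = F·P·Fᵀ + Q = [283690489/5479338 -387467153/2739669 281807237/27396690; -387467153/2739669 1406284775/2739669 -1427502493/13698345; 281807237/27396690 -1427502493/13698345 7868356639/136983450]
step 2: y = z − H·x̄ = [-13267447/2739669, 22286834/4566115]
step 2: S = H·P̄·Hᵀ + R = [294649165/5479338 -1087205924/4566115; -1087205924/4566115 31239908386/22830575]
step 2: K = P̄·Hᵀ·S⁻¹ = [969294772063/1156734222379 -32616177720/1156734222379; -159257433658/1156734222379 1302218747535/2313468444758; -820909397645/1156734222379 -470741063259/2313468444758]
step 2: x' = x̄ + K·y = [-408214540023/1156734222379, 12628584042678/1156734222379, -12950859977571/1156734222379]
step 2: P' = (I − K·H)·P̄ = [1938589544126/1156734222379 -318514867316/1156734222379 -1641818795290/1156734222379; -318514867316/1156734222379 96786686471705/2313468444758 -95281510905383/2313468444758; -1641818795290/1156734222379 -95281510905383/2313468444758 98251321120457/2313468444758]

step 0: x' = [12707/14313, 5677/14313, -27214/14313], P' = [26314/14313 -13894/14313 -12512/14313; -13894/14313 177877/14313 -161911/14313; -12512/14313 -161911/14313 175609/14313]
step 1: x' = [12682707/4566115, 48076924/13698345, -72696496/13698345], P' = [38298714/22830575 -9608014/22830575 -29149304/22830575; -9608014/22830575 4273643509/136983450 -4174029151/136983450; -29149304/22830575 -4174029151/136983450 4339900789/136983450]
step 2: x' = [-408214540023/1156734222379, 12628584042678/1156734222379, -12950859977571/1156734222379], P' = [1938589544126/1156734222379 -318514867316/1156734222379 -1641818795290/1156734222379; -318514867316/1156734222379 96786686471705/2313468444758 -95281510905383/2313468444758; -1641818795290/1156734222379 -95281510905383/2313468444758 98251321120457/2313468444758]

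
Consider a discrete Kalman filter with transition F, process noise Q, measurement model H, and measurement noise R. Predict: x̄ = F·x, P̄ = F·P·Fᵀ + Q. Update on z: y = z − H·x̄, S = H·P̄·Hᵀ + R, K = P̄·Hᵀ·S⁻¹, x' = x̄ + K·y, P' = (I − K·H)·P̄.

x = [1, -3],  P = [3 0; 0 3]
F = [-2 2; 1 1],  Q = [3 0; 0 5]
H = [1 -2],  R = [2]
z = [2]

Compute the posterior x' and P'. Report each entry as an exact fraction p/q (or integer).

x' = [-422/73, -278/73]
P' = [1242/73 594/73; 594/73 319/73]

x̄ = F·x = [-8, -2]
P̄ = F·P·Fᵀ + Q = [27 0; 0 11]
y = z − H·x̄ = [6]
S = H·P̄·Hᵀ + R = [73]
K = P̄·Hᵀ·S⁻¹ = [27/73; -22/73]
x' = x̄ + K·y = [-422/73, -278/73]
P' = (I − K·H)·P̄ = [1242/73 594/73; 594/73 319/73]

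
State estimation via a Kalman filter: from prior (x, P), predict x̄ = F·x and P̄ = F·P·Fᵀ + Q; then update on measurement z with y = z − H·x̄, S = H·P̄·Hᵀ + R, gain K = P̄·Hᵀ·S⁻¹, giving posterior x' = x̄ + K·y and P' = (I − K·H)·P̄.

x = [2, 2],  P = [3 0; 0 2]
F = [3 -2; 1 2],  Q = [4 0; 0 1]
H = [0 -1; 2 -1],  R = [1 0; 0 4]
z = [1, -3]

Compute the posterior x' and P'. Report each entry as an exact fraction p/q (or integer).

x' = [-3409/2084, -449/1042]
P' = [2491/2084 469/1042; 469/1042 479/521]

x̄ = F·x = [2, 6]
P̄ = F·P·Fᵀ + Q = [39 1; 1 12]
y = z − H·x̄ = [7, -1]
S = H·P̄·Hᵀ + R = [13 10; 10 168]
K = P̄·Hᵀ·S⁻¹ = [-469/1042 1011/2084; -479/521 -5/1042]
x' = x̄ + K·y = [-3409/2084, -449/1042]
P' = (I − K·H)·P̄ = [2491/2084 469/1042; 469/1042 479/521]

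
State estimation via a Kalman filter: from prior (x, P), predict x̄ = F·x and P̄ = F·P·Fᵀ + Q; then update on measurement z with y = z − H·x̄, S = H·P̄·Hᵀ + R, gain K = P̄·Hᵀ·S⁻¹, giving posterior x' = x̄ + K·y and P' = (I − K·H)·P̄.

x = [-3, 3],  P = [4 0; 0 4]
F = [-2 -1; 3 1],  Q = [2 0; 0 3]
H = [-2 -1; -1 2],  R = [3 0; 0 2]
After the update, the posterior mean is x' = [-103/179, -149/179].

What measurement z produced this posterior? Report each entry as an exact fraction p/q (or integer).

z = [2, -1]

x̄ = F·x = [3, -6]
P̄ = F·P·Fᵀ + Q = [22 -28; -28 43]
S = H·P̄·Hᵀ + R = [22 42; 42 308]
K = P̄·Hᵀ·S⁻¹ = [-59/179 -261/1253; -28/179 981/2506]
x' − x̄ = [-640/179, 925/179] = K·y
y = (KᵀK)⁻¹·Kᵀ·(x' − x̄) = [2, 14]
z = y + H·x̄ = [2, 14] + [0, -15] = [2, -1]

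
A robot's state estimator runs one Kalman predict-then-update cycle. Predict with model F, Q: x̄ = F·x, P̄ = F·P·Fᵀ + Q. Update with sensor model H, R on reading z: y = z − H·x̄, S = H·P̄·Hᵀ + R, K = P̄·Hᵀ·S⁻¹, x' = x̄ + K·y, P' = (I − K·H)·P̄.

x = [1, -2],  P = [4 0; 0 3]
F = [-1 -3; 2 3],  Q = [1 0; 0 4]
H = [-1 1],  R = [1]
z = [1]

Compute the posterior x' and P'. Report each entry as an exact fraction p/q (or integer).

x̄ = F·x = [5, -4]
P̄ = F·P·Fᵀ + Q = [32 -35; -35 47]
y = z − H·x̄ = [10]
S = H·P̄·Hᵀ + R = [150]
K = P̄·Hᵀ·S⁻¹ = [-67/150; 41/75]
x' = x̄ + K·y = [8/15, 22/15]
P' = (I − K·H)·P̄ = [311/150 122/75; 122/75 163/75]

x' = [8/15, 22/15]
P' = [311/150 122/75; 122/75 163/75]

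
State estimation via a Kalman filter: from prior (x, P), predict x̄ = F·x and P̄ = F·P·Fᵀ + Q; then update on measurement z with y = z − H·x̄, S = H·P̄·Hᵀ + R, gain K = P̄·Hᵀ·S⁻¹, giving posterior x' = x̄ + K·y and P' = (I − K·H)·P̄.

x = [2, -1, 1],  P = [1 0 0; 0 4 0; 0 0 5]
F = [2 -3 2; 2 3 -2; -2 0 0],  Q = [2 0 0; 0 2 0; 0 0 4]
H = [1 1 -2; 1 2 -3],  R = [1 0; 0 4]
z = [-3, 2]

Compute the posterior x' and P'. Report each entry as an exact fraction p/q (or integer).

x' = [-13524/2687, 13699/2687, 3466/2687]
P' = [19804/2687 -11888/2687 1888/2687; -11888/2687 16726/2687 3940/2687; 1888/2687 3940/2687 3280/2687]

x̄ = F·x = [9, -1, -4]
P̄ = F·P·Fᵀ + Q = [62 -52 -4; -52 62 -4; -4 -4 8]
y = z − H·x̄ = [-19, -17]
S = H·P̄·Hᵀ + R = [85 126; 126 250]
K = P̄·Hᵀ·S⁻¹ = [4140/2687 -2409/2687; -3042/2687 2436/2687; -732/2687 -18/2687]
x' = x̄ + K·y = [-13524/2687, 13699/2687, 3466/2687]
P' = (I − K·H)·P̄ = [19804/2687 -11888/2687 1888/2687; -11888/2687 16726/2687 3940/2687; 1888/2687 3940/2687 3280/2687]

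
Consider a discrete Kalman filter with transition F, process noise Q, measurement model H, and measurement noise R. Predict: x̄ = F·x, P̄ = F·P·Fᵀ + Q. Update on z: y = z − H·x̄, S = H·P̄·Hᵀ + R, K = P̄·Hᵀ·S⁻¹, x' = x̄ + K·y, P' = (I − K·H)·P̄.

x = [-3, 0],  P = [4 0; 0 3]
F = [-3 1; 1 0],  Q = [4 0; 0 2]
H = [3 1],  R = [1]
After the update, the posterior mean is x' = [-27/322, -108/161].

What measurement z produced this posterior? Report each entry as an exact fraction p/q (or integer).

z = [-1]

x̄ = F·x = [9, -3]
P̄ = F·P·Fᵀ + Q = [43 -12; -12 6]
S = H·P̄·Hᵀ + R = [322]
K = P̄·Hᵀ·S⁻¹ = [117/322; -15/161]
x' − x̄ = [-2925/322, 375/161] = K·y
y = (KᵀK)⁻¹·Kᵀ·(x' − x̄) = [-25]
z = y + H·x̄ = [-25] + [24] = [-1]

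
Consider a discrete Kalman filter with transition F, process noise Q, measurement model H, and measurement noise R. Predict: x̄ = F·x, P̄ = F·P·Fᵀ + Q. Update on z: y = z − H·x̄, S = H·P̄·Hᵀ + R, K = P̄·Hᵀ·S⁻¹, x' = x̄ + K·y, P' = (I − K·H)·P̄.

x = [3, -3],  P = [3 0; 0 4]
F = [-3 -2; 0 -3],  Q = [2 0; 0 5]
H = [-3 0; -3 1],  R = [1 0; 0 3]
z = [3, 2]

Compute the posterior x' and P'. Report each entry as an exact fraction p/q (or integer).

x̄ = F·x = [-3, 9]
P̄ = F·P·Fᵀ + Q = [45 24; 24 41]
y = z − H·x̄ = [-6, -16]
S = H·P̄·Hᵀ + R = [406 333; 333 305]
K = P̄·Hᵀ·S⁻¹ = [-4212/12941 -111/12941; -11637/12941 11390/12941]
x' = x̄ + K·y = [-11775/12941, 4051/12941]
P' = (I − K·H)·P̄ = [1404/12941 3879/12941; 3879/12941 45807/12941]

x' = [-11775/12941, 4051/12941]
P' = [1404/12941 3879/12941; 3879/12941 45807/12941]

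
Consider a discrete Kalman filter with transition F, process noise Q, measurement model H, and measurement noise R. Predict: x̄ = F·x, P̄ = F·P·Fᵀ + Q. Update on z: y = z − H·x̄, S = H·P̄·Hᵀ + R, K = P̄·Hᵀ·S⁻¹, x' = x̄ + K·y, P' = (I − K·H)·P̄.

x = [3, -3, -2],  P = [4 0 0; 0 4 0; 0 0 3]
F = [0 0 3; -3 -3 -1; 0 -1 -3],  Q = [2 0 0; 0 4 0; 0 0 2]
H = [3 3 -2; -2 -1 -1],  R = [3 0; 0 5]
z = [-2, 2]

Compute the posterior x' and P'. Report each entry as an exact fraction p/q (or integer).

x' = [7952/11961, -19780/11961, -3791/11961]
P' = [45655/3987 -66311/3987 -32329/3987; -66311/3987 99481/3987 50351/3987; -32329/3987 50351/3987 28867/3987]

x̄ = F·x = [-6, 2, 9]
P̄ = F·P·Fᵀ + Q = [29 -9 -27; -9 79 21; -27 21 33]
y = z − H·x̄ = [28, 1]
S = H·P̄·Hᵀ + R = [1017 -312; -312 131]
K = P̄·Hᵀ·S⁻¹ = [2690/11961 1466/3987; -1192/11961 -3442/3987; -3668/11961 -2912/3987]
x' = x̄ + K·y = [7952/11961, -19780/11961, -3791/11961]
P' = (I − K·H)·P̄ = [45655/3987 -66311/3987 -32329/3987; -66311/3987 99481/3987 50351/3987; -32329/3987 50351/3987 28867/3987]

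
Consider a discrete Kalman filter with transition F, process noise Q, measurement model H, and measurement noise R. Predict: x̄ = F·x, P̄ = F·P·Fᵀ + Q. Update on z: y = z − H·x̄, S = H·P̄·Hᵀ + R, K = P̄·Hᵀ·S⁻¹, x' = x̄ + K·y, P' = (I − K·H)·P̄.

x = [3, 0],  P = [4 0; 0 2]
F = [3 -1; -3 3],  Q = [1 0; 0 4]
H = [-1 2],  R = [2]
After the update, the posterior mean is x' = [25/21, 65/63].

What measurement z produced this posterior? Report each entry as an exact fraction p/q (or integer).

z = [1]

x̄ = F·x = [9, -9]
P̄ = F·P·Fᵀ + Q = [39 -42; -42 58]
S = H·P̄·Hᵀ + R = [441]
K = P̄·Hᵀ·S⁻¹ = [-41/147; 158/441]
x' − x̄ = [-164/21, 632/63] = K·y
y = (KᵀK)⁻¹·Kᵀ·(x' − x̄) = [28]
z = y + H·x̄ = [28] + [-27] = [1]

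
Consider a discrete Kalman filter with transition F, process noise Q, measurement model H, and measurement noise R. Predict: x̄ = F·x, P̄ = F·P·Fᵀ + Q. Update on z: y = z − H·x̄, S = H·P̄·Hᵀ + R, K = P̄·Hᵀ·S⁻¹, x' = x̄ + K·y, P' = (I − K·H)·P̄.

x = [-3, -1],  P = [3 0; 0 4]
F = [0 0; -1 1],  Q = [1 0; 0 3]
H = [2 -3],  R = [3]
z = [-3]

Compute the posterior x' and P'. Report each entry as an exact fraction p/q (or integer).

x' = [6/97, 104/97]
P' = [93/97 60/97; 60/97 70/97]

x̄ = F·x = [0, 2]
P̄ = F·P·Fᵀ + Q = [1 0; 0 10]
y = z − H·x̄ = [3]
S = H·P̄·Hᵀ + R = [97]
K = P̄·Hᵀ·S⁻¹ = [2/97; -30/97]
x' = x̄ + K·y = [6/97, 104/97]
P' = (I − K·H)·P̄ = [93/97 60/97; 60/97 70/97]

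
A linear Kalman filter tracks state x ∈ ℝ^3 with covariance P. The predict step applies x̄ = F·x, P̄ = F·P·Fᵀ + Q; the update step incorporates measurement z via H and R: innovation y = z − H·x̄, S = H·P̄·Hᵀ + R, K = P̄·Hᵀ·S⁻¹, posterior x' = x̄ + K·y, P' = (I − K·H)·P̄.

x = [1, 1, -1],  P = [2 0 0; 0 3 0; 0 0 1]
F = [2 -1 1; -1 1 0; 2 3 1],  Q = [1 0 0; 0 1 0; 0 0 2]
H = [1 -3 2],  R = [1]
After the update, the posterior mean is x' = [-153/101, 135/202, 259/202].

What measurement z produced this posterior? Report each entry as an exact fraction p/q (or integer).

z = [-1]

x̄ = F·x = [0, 0, 4]
P̄ = F·P·Fᵀ + Q = [13 -7 0; -7 6 5; 0 5 38]
S = H·P̄·Hᵀ + R = [202]
K = P̄·Hᵀ·S⁻¹ = [17/101; -15/202; 61/202]
x' − x̄ = [-153/101, 135/202, -549/202] = K·y
y = (KᵀK)⁻¹·Kᵀ·(x' − x̄) = [-9]
z = y + H·x̄ = [-9] + [8] = [-1]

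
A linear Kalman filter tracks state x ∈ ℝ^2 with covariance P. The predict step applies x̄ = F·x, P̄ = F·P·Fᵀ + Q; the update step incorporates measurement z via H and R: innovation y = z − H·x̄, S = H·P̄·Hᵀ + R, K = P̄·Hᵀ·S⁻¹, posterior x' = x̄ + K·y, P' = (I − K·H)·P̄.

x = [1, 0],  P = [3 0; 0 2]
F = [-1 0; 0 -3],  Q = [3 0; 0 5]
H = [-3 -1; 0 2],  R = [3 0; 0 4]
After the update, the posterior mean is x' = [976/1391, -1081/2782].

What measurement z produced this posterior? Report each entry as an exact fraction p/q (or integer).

z = [-2, -1]

x̄ = F·x = [-1, 0]
P̄ = F·P·Fᵀ + Q = [6 0; 0 23]
S = H·P̄·Hᵀ + R = [80 -46; -46 96]
K = P̄·Hᵀ·S⁻¹ = [-432/1391 -207/1391; -23/1391 1311/2782]
x' − x̄ = [2367/1391, -1081/2782] = K·y
y = (KᵀK)⁻¹·Kᵀ·(x' − x̄) = [-5, -1]
z = y + H·x̄ = [-5, -1] + [3, 0] = [-2, -1]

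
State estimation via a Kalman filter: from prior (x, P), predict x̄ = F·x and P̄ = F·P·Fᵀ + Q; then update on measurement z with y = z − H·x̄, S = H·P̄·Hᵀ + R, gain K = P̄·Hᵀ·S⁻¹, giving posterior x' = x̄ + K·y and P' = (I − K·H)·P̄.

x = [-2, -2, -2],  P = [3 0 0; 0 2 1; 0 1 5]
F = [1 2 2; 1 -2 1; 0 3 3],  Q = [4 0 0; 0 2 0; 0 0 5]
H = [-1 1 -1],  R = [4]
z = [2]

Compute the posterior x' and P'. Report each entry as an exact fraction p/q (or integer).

x̄ = F·x = [-10, 0, -12]
P̄ = F·P·Fᵀ + Q = [43 3 54; 3 14 0; 54 0 86]
y = z − H·x̄ = [-20]
S = H·P̄·Hᵀ + R = [249]
K = P̄·Hᵀ·S⁻¹ = [-94/249; 11/249; -140/249]
x' = x̄ + K·y = [-610/249, -220/249, -188/249]
P' = (I − K·H)·P̄ = [1871/249 1781/249 286/249; 1781/249 3365/249 1540/249; 286/249 1540/249 1814/249]

x' = [-610/249, -220/249, -188/249]
P' = [1871/249 1781/249 286/249; 1781/249 3365/249 1540/249; 286/249 1540/249 1814/249]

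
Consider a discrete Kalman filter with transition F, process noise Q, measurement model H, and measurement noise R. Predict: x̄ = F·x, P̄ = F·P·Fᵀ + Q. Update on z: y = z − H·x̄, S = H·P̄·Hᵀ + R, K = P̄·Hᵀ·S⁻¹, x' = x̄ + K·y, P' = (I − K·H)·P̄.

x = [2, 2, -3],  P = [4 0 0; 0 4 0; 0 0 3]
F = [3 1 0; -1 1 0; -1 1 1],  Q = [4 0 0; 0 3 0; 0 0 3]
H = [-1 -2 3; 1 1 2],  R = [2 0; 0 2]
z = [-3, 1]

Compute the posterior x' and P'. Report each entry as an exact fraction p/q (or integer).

x̄ = F·x = [8, 0, -3]
P̄ = F·P·Fᵀ + Q = [44 -8 -8; -8 11 8; -8 8 14]
y = z − H·x̄ = [14, -1]
S = H·P̄·Hᵀ + R = [136 26; 26 97]
K = P̄·Hᵀ·S⁻¹ = [-1391/3129 1018/3129; 17/447 83/447; 1285/6258 731/3129]
x' = x̄ + K·y = [4540/3129, 155/447, -1123/3129]
P' = (I − K·H)·P̄ = [44984/3129 -4352/447 -6242/3129; -4352/447 3170/447 674/447; -6242/3129 674/447 1493/3129]

x' = [4540/3129, 155/447, -1123/3129]
P' = [44984/3129 -4352/447 -6242/3129; -4352/447 3170/447 674/447; -6242/3129 674/447 1493/3129]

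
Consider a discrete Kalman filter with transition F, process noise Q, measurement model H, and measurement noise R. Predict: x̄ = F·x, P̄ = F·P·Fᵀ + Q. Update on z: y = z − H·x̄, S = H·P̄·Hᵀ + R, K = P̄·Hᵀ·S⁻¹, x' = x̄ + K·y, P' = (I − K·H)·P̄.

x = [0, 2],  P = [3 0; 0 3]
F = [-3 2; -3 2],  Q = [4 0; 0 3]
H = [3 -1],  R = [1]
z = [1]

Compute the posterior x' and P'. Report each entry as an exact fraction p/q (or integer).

x̄ = F·x = [4, 4]
P̄ = F·P·Fᵀ + Q = [43 39; 39 42]
y = z − H·x̄ = [-7]
S = H·P̄·Hᵀ + R = [196]
K = P̄·Hᵀ·S⁻¹ = [45/98; 75/196]
x' = x̄ + K·y = [11/14, 37/28]
P' = (I − K·H)·P̄ = [82/49 447/98; 447/98 2607/196]

x' = [11/14, 37/28]
P' = [82/49 447/98; 447/98 2607/196]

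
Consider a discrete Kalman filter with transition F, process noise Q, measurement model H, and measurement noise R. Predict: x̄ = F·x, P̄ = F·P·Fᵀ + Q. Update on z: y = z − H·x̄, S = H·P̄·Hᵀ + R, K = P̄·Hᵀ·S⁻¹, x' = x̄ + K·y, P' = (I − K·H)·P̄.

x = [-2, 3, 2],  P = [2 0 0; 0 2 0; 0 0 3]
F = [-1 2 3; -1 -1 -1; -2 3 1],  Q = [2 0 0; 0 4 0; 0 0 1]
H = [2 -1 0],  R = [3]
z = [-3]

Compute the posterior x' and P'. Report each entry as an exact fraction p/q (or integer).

x̄ = F·x = [14, -3, 15]
P̄ = F·P·Fᵀ + Q = [39 -11 25; -11 11 -5; 25 -5 30]
y = z − H·x̄ = [-34]
S = H·P̄·Hᵀ + R = [214]
K = P̄·Hᵀ·S⁻¹ = [89/214; -33/214; 55/214]
x' = x̄ + K·y = [-15/107, 240/107, 670/107]
P' = (I − K·H)·P̄ = [425/214 583/214 455/214; 583/214 1265/214 745/214; 455/214 745/214 3395/214]

x' = [-15/107, 240/107, 670/107]
P' = [425/214 583/214 455/214; 583/214 1265/214 745/214; 455/214 745/214 3395/214]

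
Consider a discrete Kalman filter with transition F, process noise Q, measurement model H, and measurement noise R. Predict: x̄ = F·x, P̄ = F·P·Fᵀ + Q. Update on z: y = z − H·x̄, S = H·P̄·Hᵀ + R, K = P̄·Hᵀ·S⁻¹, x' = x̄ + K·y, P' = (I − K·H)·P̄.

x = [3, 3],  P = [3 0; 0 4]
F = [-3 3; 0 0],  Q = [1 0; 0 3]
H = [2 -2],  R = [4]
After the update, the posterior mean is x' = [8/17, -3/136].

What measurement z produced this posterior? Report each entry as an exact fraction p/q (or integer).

x̄ = F·x = [0, 0]
P̄ = F·P·Fᵀ + Q = [64 0; 0 3]
S = H·P̄·Hᵀ + R = [272]
K = P̄·Hᵀ·S⁻¹ = [8/17; -3/136]
x' − x̄ = [8/17, -3/136] = K·y
y = (KᵀK)⁻¹·Kᵀ·(x' − x̄) = [1]
z = y + H·x̄ = [1] + [0] = [1]

z = [1]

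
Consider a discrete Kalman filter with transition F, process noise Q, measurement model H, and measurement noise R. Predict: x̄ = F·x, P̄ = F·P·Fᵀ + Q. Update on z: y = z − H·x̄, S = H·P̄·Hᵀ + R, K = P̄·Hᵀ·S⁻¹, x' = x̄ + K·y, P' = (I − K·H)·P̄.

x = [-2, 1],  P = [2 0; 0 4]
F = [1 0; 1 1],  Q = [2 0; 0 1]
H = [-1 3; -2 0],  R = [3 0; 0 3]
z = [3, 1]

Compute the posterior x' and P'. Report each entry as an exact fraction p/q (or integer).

x' = [-130/181, 127/181]
P' = [114/181 39/181; 39/181 141/362]

x̄ = F·x = [-2, -1]
P̄ = F·P·Fᵀ + Q = [4 2; 2 7]
y = z − H·x̄ = [4, -3]
S = H·P̄·Hᵀ + R = [58 -4; -4 19]
K = P̄·Hᵀ·S⁻¹ = [1/181 -76/181; 115/362 -26/181]
x' = x̄ + K·y = [-130/181, 127/181]
P' = (I − K·H)·P̄ = [114/181 39/181; 39/181 141/362]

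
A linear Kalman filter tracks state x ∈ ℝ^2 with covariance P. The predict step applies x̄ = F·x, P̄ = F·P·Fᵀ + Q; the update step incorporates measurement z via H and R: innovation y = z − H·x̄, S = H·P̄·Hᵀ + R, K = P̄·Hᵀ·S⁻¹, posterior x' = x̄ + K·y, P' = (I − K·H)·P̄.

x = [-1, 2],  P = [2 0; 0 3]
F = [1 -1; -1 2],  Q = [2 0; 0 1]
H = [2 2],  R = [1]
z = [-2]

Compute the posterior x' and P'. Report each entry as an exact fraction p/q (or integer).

x̄ = F·x = [-3, 5]
P̄ = F·P·Fᵀ + Q = [7 -8; -8 15]
y = z − H·x̄ = [-6]
S = H·P̄·Hᵀ + R = [25]
K = P̄·Hᵀ·S⁻¹ = [-2/25; 14/25]
x' = x̄ + K·y = [-63/25, 41/25]
P' = (I − K·H)·P̄ = [171/25 -172/25; -172/25 179/25]

x' = [-63/25, 41/25]
P' = [171/25 -172/25; -172/25 179/25]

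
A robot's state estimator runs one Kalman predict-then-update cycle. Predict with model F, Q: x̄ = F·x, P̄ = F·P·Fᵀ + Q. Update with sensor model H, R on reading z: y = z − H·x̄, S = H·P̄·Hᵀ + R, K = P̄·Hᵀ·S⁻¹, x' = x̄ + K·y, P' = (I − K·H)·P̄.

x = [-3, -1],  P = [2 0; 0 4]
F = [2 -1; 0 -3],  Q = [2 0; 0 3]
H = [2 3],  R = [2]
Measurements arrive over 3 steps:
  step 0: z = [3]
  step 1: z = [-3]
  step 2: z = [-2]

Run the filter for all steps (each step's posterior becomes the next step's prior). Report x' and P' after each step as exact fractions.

step 0: x̄ = F·x = [-5, 3]
step 0: P̄ = F·P·Fᵀ + Q = [14 12; 12 39]
step 0: y = z − H·x̄ = [4]
step 0: S = H·P̄·Hᵀ + R = [553]
step 0: K = P̄·Hᵀ·S⁻¹ = [64/553; 141/553]
step 0: x' = x̄ + K·y = [-2509/553, 2223/553]
step 0: P' = (I − K·H)·P̄ = [3646/553 -2388/553; -2388/553 1686/553]
step 1: x̄ = F·x = [-7241/553, -6669/553]
step 1: P̄ = F·P·Fᵀ + Q = [26928/553 19386/553; 19386/553 16833/553]
step 1: y = z − H·x̄ = [4690/79]
step 1: S = H·P̄·Hᵀ + R = [70421/79]
step 1: K = P̄·Hᵀ·S⁻¹ = [16002/70421; 981/5417]
step 1: x' = x̄ + K·y = [195281/492947, -49617/37919]
step 1: P' = (I − K·H)·P̄ = [1314540/492947 -61668/37919; -61668/37919 45690/37919]
step 2: x̄ = F·x = [1035583/492947, 148851/37919]
step 2: P̄ = F·P·Fᵀ + Q = [10044760/492947 507078/37919; 507078/37919 524967/37919]
step 2: y = z − H·x̄ = [-8862249/492947]
step 2: S = H·P̄·Hᵀ + R = [181690241/492947]
step 2: K = P̄·Hᵀ·S⁻¹ = [39865562/181690241; 33657741/181690241]
step 2: x' = x̄ + K·y = [-335012105/181690241, 108122742/181690241]
step 2: P' = (I − K·H)·P̄ = [478290428/181690241 -292283244/181690241; -292283244/181690241 217293990/181690241]

step 0: x' = [-2509/553, 2223/553], P' = [3646/553 -2388/553; -2388/553 1686/553]
step 1: x' = [195281/492947, -49617/37919], P' = [1314540/492947 -61668/37919; -61668/37919 45690/37919]
step 2: x' = [-335012105/181690241, 108122742/181690241], P' = [478290428/181690241 -292283244/181690241; -292283244/181690241 217293990/181690241]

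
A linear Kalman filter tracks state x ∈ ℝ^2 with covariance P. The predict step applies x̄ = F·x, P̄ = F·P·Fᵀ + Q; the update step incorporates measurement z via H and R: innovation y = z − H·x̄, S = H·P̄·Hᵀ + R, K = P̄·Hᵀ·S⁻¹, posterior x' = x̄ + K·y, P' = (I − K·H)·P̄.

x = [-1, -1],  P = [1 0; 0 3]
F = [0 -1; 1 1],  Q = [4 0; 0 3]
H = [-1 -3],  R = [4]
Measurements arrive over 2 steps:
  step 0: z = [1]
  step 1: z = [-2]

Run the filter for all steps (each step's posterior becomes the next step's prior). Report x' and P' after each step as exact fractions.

step 0: x̄ = F·x = [1, -2]
step 0: P̄ = F·P·Fᵀ + Q = [7 -3; -3 7]
step 0: y = z − H·x̄ = [-4]
step 0: S = H·P̄·Hᵀ + R = [56]
step 0: K = P̄·Hᵀ·S⁻¹ = [1/28; -9/28]
step 0: x' = x̄ + K·y = [6/7, -5/7]
step 0: P' = (I − K·H)·P̄ = [97/14 -33/14; -33/14 17/14]
step 1: x̄ = F·x = [5/7, 1/7]
step 1: P̄ = F·P·Fᵀ + Q = [73/14 8/7; 8/7 45/7]
step 1: y = z − H·x̄ = [-6/7]
step 1: S = H·P̄·Hᵀ + R = [1035/14]
step 1: K = P̄·Hᵀ·S⁻¹ = [-121/1035; -286/1035]
step 1: x' = x̄ + K·y = [281/345, 131/345]
step 1: P' = (I − K·H)·P̄ = [4351/1035 -1289/1035; -1289/1035 811/1035]

step 0: x' = [6/7, -5/7], P' = [97/14 -33/14; -33/14 17/14]
step 1: x' = [281/345, 131/345], P' = [4351/1035 -1289/1035; -1289/1035 811/1035]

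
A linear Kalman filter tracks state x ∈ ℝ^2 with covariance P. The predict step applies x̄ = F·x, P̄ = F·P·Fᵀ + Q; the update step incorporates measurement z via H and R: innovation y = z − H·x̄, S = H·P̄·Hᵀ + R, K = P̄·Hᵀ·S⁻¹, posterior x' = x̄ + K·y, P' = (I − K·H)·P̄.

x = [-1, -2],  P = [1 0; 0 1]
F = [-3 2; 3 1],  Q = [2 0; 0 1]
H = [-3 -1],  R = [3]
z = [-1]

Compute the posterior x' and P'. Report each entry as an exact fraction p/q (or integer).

x' = [235/107, -625/107]
P' = [161/107 -369/107; -369/107 1077/107]

x̄ = F·x = [-1, -5]
P̄ = F·P·Fᵀ + Q = [15 -7; -7 11]
y = z − H·x̄ = [-9]
S = H·P̄·Hᵀ + R = [107]
K = P̄·Hᵀ·S⁻¹ = [-38/107; 10/107]
x' = x̄ + K·y = [235/107, -625/107]
P' = (I − K·H)·P̄ = [161/107 -369/107; -369/107 1077/107]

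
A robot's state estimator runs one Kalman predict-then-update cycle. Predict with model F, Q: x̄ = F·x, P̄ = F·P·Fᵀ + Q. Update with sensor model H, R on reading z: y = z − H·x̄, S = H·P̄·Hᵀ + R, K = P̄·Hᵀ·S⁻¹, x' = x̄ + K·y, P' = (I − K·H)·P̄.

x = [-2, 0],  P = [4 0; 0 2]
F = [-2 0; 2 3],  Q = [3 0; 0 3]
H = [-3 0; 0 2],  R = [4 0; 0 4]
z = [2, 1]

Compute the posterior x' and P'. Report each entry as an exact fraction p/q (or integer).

x̄ = F·x = [4, -4]
P̄ = F·P·Fᵀ + Q = [19 -16; -16 37]
y = z − H·x̄ = [14, 9]
S = H·P̄·Hᵀ + R = [175 96; 96 152]
K = P̄·Hᵀ·S⁻¹ = [-699/2173 -16/2173; 24/2173 4171/8692]
x' = x̄ + K·y = [-1238/2173, 4115/8692]
P' = (I − K·H)·P̄ = [932/2173 -32/2173; -32/2173 4171/4346]

x' = [-1238/2173, 4115/8692]
P' = [932/2173 -32/2173; -32/2173 4171/4346]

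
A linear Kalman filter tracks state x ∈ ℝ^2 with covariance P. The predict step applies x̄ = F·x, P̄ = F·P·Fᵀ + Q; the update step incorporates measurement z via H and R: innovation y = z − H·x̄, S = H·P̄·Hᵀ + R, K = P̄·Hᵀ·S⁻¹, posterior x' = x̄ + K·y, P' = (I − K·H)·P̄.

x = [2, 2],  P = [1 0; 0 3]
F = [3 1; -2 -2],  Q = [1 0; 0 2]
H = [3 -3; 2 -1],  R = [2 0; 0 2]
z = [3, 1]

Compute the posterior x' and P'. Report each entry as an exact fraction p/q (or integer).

x' = [671/1020, -103/340]
P' = [463/510 161/170; 161/170 201/170]

x̄ = F·x = [8, -8]
P̄ = F·P·Fᵀ + Q = [13 -12; -12 18]
y = z − H·x̄ = [-45, -23]
S = H·P̄·Hᵀ + R = [497 240; 240 120]
K = P̄·Hᵀ·S⁻¹ = [-1/17 443/1020; -6/17 121/340]
x' = x̄ + K·y = [671/1020, -103/340]
P' = (I − K·H)·P̄ = [463/510 161/170; 161/170 201/170]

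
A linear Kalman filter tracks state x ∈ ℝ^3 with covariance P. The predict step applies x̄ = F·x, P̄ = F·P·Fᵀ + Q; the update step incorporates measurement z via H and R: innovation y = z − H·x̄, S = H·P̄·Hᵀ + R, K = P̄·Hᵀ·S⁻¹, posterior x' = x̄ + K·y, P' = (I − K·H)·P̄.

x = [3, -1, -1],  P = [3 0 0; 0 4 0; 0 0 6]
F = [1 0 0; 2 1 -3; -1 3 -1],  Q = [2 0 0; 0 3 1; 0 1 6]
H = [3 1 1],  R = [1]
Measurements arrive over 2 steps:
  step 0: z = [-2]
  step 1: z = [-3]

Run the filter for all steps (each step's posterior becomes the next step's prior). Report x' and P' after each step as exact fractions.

step 0: x̄ = F·x = [3, 8, -5]
step 0: P̄ = F·P·Fᵀ + Q = [5 6 -3; 6 73 25; -3 25 51]
step 0: y = z − H·x̄ = [-14]
step 0: S = H·P̄·Hᵀ + R = [238]
step 0: K = P̄·Hᵀ·S⁻¹ = [9/119; 58/119; 67/238]
step 0: x' = x̄ + K·y = [33/17, 20/17, -152/17]
step 0: P' = (I − K·H)·P̄ = [433/119 -330/119 -960/119; -330/119 1959/119 -911/119; -960/119 -911/119 7649/238]
step 1: x̄ = F·x = [33/17, 542/17, 179/17]
step 1: P̄ = F·P·Fᵀ + Q = [671/119 488/17 -463/119; 488/17 15467/34 6601/34; -463/119 6601/34 56257/238]
step 1: y = z − H·x̄ = [-871/17]
step 1: S = H·P̄·Hᵀ + R = [152346/119]
step 1: K = P̄·Hᵀ·S⁻¹ = [2483/76173; 14581/25391; 49843/152346]
step 1: x' = x̄ + K·y = [20648/76173, 62463/25391, -949607/152346]
step 1: P' = (I − K·H)·P̄ = [325895/76173 120390/25391 -1336372/76173; 120390/25391 1662113/50782 -2355291/50782; -1336372/76173 -2355291/50782 7566974/76173]

step 0: x' = [33/17, 20/17, -152/17], P' = [433/119 -330/119 -960/119; -330/119 1959/119 -911/119; -960/119 -911/119 7649/238]
step 1: x' = [20648/76173, 62463/25391, -949607/152346], P' = [325895/76173 120390/25391 -1336372/76173; 120390/25391 1662113/50782 -2355291/50782; -1336372/76173 -2355291/50782 7566974/76173]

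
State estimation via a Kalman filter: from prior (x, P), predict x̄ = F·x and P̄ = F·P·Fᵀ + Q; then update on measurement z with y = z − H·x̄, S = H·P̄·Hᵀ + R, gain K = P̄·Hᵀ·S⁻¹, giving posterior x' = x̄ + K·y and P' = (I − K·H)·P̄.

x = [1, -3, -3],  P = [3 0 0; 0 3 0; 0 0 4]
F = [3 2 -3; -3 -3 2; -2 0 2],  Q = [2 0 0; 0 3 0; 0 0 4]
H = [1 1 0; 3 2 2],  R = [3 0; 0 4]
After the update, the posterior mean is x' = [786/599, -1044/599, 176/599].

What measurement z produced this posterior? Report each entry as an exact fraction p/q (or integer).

x̄ = F·x = [6, 0, -8]
P̄ = F·P·Fᵀ + Q = [77 -69 -42; -69 73 34; -42 34 32]
S = H·P̄·Hᵀ + R = [15 16; 16 57]
K = P̄·Hᵀ·S⁻¹ = [312/599 7/599; 116/599 41/599; -552/599 218/599]
x' − x̄ = [-2808/599, -1044/599, 4968/599] = K·y
y = (KᵀK)⁻¹·Kᵀ·(x' − x̄) = [-9, 0]
z = y + H·x̄ = [-9, 0] + [6, 2] = [-3, 2]

z = [-3, 2]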